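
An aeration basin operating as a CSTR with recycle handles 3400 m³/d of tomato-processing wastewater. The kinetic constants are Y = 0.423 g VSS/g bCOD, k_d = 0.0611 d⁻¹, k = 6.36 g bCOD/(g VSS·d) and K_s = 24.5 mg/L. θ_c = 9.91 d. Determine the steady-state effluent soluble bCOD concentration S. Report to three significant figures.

S ≈ 1.57 mg/L

For a completely mixed reactor with recycle the Lawrence–McCarty relation gives S = K_s·(1 + k_d·θ_c) / [θ_c·(Y·k − k_d) − 1] = 24.5 × (1 + 0.0611 × 9.91) / [9.91 × (0.423 × 6.36 − 0.0611) − 1] = 39.33 / 25.06 = 1.570 mg/L.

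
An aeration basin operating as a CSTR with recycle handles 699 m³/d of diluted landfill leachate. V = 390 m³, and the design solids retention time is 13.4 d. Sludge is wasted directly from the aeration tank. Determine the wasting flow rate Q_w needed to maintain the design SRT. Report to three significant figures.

Q_w ≈ 29.1 m³/d

With mixed-liquor wasting, θ_c = V/Q_w, so Q_w = V/θ_c = 390.0/13.4 = 29.10 m³/d.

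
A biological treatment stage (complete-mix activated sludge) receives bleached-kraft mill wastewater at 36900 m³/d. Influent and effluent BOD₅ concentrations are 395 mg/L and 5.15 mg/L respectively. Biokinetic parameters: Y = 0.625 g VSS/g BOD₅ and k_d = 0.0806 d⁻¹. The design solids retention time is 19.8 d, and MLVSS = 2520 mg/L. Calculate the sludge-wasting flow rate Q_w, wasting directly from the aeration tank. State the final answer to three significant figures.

Q_w ≈ 1370 m³/d

Rearranging the biomass balance for a CMAS with decay, V = Y·Q·ΔS·θ_c / [X·(1+k_d θ_c)] = 0.625 × 36900 × (395 − 5.15) × 19.8 / [2520 × (1 + 0.0806 × 19.8)] = 1.78×10^8 / 6542 = 27213 m³.
Wasting from the aeration tank: Q_w = V / θ_c = 27213 / 19.8 = 1374 m³/d.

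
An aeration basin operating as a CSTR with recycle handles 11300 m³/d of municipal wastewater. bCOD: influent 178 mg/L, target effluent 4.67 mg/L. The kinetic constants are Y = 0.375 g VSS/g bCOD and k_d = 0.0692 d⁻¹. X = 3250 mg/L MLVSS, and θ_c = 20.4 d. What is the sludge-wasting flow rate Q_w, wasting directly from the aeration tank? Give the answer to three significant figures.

Q_w ≈ 93.7 m³/d

Steady-state biomass mass balance: V·X·(1 + k_d·θ_c) = Y·Q·(S₀ − S)·θ_c, so V = 0.375 × 11300 × (178 − 4.67) × 20.4 / [3250 × (1 + 0.0692 × 20.4)] = 1.5×10^7 / 7838 = 1912 m³.
Wasting from the aeration tank: Q_w = V / θ_c = 1912 / 20.4 = 93.71 m³/d.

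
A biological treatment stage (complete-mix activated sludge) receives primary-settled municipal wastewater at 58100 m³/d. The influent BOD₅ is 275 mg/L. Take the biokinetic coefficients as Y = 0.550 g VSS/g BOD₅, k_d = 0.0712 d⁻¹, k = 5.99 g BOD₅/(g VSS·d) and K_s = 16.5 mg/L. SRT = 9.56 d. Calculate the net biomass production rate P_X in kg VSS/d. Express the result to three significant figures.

Effluent substrate depends only on kinetics and SRT: S = K_s(1 + k_d θ_c) / [θ_c(Yk − k_d) − 1] = 16.5 × (1 + 0.0712 × 9.56) / [9.56 × (0.550 × 5.99 − 0.0712) − 1] = 27.73 / 29.81 = 0.9301 mg/L.
Correct the yield for decay: Y_obs = Y/(1 + k_d θ_c) = 0.550 / (1 + 0.0712 × 9.56) = 0.550 / 1.681 = 0.3273.
Mass of BOD₅ removed per day: Q(S₀ − S) = 58100 × 274.1 g/m³ = 15923 kg/d.
Net biomass production P_X = Y_obs × Q·(S₀ − S) = 0.3273 × 15923 = 5211 kg VSS/d.

P_X ≈ 5210 kg VSS/d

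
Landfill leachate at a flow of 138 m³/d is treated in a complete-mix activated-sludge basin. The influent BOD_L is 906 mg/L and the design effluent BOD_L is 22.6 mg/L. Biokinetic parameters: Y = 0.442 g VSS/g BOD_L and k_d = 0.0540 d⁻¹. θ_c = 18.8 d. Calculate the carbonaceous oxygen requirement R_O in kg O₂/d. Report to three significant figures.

R_O ≈ 83.9 kg O₂/d

Y_obs = Y / (1 + k_d θ_c) = 0.442 / (1 + 0.0540 × 18.8) = 0.442 / 2.015 = 0.2193.
Q·(S₀ − S) = 138 × (906 − 22.6) × 10⁻³ = 121.9 kg/d removed.
Net sludge production P_X = 0.2193 × 121.9 = 26.74 kg VSS/d.
Carbonaceous O₂ demand = substrate oxidised − cell-mass equivalent = 121.9 − 1.42 × 26.74 = 83.94 kg O₂/d.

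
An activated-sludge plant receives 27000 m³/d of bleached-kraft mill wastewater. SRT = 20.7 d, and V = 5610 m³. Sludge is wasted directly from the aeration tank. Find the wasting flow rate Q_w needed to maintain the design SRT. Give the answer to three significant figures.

With mixed-liquor wasting, θ_c = V/Q_w, so Q_w = V/θ_c = 5610/20.7 = 271.0 m³/d.

Q_w ≈ 271 m³/d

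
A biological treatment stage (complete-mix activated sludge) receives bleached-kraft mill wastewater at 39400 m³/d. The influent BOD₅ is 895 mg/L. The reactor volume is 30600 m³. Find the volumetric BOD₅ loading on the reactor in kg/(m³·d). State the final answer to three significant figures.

L_v = Q S₀ / V = 39400 × 895 × 10⁻³ / 30600 = 1.152 kg/(m³·d).

L_v ≈ 1.15 kg BOD₅/(m³·d)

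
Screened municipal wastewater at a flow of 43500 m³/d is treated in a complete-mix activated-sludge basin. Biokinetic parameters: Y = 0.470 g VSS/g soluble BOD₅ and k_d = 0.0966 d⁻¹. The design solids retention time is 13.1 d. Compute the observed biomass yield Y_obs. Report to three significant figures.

The observed yield is Y_obs = Y/(1 + k_d·θ_c) = 0.470 / (1 + 0.0966 × 13.1) = 0.470 / 2.265 = 0.2075 g VSS per g soluble BOD₅ removed.

Y_obs ≈ 0.207 g VSS/g soluble BOD₅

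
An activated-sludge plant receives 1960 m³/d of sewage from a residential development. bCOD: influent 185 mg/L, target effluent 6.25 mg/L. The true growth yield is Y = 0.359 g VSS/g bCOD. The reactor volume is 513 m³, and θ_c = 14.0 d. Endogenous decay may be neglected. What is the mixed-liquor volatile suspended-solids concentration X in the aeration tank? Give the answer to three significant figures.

X ≈ 3430 mg/L

Without decay, X = Y Q (S₀−S) θ_c / V = 0.359 × 1960 × (185 − 6.25) × 14.0 / 513 = 3432 mg/L.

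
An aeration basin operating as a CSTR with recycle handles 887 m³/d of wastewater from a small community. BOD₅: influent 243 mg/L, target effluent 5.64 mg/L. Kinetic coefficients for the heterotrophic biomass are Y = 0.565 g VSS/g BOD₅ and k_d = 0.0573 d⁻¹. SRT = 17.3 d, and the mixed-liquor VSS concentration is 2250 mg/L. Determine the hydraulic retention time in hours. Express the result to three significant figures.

τ ≈ 12.4 h

Rearranging the biomass balance for a CMAS with decay, V = Y·Q·ΔS·θ_c / [X·(1+k_d θ_c)] = 0.565 × 887 × (243 − 5.64) × 17.3 / [2250 × (1 + 0.0573 × 17.3)] = 2.06×10^6 / 4480 = 459.3 m³.
τ = V/Q = 459.3/887 = 0.5178 d, or 12.43 h.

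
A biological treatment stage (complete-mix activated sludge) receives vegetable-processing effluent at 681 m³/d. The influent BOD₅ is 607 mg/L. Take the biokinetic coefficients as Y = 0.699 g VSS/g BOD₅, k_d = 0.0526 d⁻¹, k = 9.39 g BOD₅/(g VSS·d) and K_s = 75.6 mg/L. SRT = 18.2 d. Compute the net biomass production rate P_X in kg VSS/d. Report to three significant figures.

Effluent substrate depends only on kinetics and SRT: S = K_s(1 + k_d θ_c) / [θ_c(Yk − k_d) − 1] = 75.6 × (1 + 0.0526 × 18.2) / [18.2 × (0.699 × 9.39 − 0.0526) − 1] = 148.0 / 117.5 = 1.259 mg/L.
The observed yield is Y_obs = Y/(1 + k_d·θ_c) = 0.699 / (1 + 0.0526 × 18.2) = 0.699 / 1.957 = 0.3571 g VSS per g BOD₅ removed.
ΔS = 607 − 1.26 = 605.7 mg/L, so the substrate removal rate is 681 × 605.7/1000 = 412.5 kg BOD₅/d.
So the net sludge growth is P_X = 0.3571 × 412.5 = 147.3 kg VSS/d.

P_X ≈ 147 kg VSS/d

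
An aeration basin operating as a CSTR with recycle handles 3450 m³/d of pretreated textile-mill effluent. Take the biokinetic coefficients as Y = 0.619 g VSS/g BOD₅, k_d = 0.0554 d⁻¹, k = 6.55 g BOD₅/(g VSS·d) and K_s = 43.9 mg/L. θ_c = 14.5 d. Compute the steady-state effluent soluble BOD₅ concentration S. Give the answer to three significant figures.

S ≈ 1.39 mg/L

From the Monod/SRT balance for a CMAS, S = K_s·(1+k_d θ_c)/[θ_c·(Y k − k_d) − 1] = 43.9 × (1 + 0.0554 × 14.5) / [14.5 × (0.619 × 6.55 − 0.0554) − 1] = 79.16 / 56.99 = 1.389 mg/L.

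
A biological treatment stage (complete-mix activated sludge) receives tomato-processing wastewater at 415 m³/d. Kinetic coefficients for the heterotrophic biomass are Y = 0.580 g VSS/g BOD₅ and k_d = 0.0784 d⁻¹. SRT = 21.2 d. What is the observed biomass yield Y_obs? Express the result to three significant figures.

Observed yield with endogenous decay: Y_obs = Y / (1 + k_d·θ_c) = 0.580 / (1 + 0.0784 × 21.2) = 0.580 / 2.662 = 0.2179 g VSS/g BOD₅.

Y_obs ≈ 0.218 g VSS/g BOD₅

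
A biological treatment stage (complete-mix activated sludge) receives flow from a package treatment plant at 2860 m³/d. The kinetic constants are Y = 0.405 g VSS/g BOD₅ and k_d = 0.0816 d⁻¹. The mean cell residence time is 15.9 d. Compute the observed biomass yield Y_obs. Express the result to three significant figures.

Correct the yield for decay: Y_obs = Y/(1 + k_d θ_c) = 0.405 / (1 + 0.0816 × 15.9) = 0.405 / 2.297 = 0.1763.

Y_obs ≈ 0.176 g VSS/g BOD₅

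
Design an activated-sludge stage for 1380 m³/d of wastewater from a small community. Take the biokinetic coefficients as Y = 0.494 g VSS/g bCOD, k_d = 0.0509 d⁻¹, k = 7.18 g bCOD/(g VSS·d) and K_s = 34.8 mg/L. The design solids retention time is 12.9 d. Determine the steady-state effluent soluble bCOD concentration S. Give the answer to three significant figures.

For a completely mixed reactor with recycle the Lawrence–McCarty relation gives S = K_s·(1 + k_d·θ_c) / [θ_c·(Y·k − k_d) − 1] = 34.8 × (1 + 0.0509 × 12.9) / [12.9 × (0.494 × 7.18 − 0.0509) − 1] = 57.65 / 44.10 = 1.307 mg/L.

S ≈ 1.31 mg/L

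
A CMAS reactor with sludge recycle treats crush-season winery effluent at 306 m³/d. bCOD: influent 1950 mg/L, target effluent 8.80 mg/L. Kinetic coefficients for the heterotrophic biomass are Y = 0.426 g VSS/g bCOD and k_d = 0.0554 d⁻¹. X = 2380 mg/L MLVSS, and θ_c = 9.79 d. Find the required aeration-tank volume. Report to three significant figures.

From the SRT design equation V = Y Q (S₀−S) θ_c / [X (1 + k_d θ_c)] = 0.426 × 306 × (1950 − 8.80) × 9.79 / [2380 × (1 + 0.0554 × 9.79)] = 2.48×10^6 / 3671 = 674.9 m³.

V ≈ 675 m³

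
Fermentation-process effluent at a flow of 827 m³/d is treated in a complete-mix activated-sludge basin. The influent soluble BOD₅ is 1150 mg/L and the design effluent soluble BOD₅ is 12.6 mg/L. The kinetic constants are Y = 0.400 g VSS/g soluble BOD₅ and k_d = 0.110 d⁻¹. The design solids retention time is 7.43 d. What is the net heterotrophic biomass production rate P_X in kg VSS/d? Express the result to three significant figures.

P_X ≈ 207 kg VSS/d

The observed yield is Y_obs = Y/(1 + k_d·θ_c) = 0.400 / (1 + 0.110 × 7.43) = 0.400 / 1.817 = 0.2201 g VSS per g soluble BOD₅ removed.
Substrate removed = Q·(S₀ − S) = 827 m³/d × (1150 − 12.6) g/m³ = 9.41×10^5 g/d = 940.6 kg/d.
Net biomass production P_X = Y_obs × Q·(S₀ − S) = 0.2201 × 940.6 = 207.0 kg VSS/d.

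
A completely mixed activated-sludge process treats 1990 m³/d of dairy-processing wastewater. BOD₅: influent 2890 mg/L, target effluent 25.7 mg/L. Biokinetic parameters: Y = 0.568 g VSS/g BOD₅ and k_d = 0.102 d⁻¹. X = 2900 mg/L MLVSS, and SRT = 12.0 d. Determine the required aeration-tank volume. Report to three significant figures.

From the SRT design equation V = Y Q (S₀−S) θ_c / [X (1 + k_d θ_c)] = 0.568 × 1990 × (2890 − 25.7) × 12.0 / [2900 × (1 + 0.102 × 12.0)] = 3.89×10^7 / 6450 = 6024 m³.

V ≈ 6020 m³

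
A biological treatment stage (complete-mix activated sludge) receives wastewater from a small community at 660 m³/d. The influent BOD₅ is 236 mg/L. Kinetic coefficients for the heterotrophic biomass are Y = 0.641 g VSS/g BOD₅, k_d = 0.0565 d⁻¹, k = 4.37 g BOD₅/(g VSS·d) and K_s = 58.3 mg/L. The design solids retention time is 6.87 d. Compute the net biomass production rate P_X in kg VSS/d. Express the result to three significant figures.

From the Monod/SRT balance for a CMAS, S = K_s·(1+k_d θ_c)/[θ_c·(Y k − k_d) − 1] = 58.3 × (1 + 0.0565 × 6.87) / [6.87 × (0.641 × 4.37 − 0.0565) − 1] = 80.93 / 17.86 = 4.532 mg/L.
The observed yield is Y_obs = Y/(1 + k_d·θ_c) = 0.641 / (1 + 0.0565 × 6.87) = 0.641 / 1.388 = 0.4618 g VSS per g BOD₅ removed.
ΔS = 236 − 4.53 = 231.5 mg/L, so the substrate removal rate is 660 × 231.5/1000 = 152.8 kg BOD₅/d.
So the net sludge growth is P_X = 0.4618 × 152.8 = 70.54 kg VSS/d.

P_X ≈ 70.5 kg VSS/d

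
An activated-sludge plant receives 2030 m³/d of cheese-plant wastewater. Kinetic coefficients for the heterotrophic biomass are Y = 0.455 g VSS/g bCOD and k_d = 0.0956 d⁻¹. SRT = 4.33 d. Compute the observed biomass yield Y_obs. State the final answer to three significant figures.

Correct the yield for decay: Y_obs = Y/(1 + k_d θ_c) = 0.455 / (1 + 0.0956 × 4.33) = 0.455 / 1.414 = 0.3218.

Y_obs ≈ 0.322 g VSS/g bCOD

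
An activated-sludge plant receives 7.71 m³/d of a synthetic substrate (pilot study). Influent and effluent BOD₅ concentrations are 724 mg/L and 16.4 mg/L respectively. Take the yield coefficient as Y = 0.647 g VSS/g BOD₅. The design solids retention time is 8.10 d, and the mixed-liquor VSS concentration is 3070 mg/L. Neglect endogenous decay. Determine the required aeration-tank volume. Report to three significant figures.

Biomass mass balance (decay neglected): V·X = Y·Q·(S₀ − S)·θ_c, so V = 0.647 × 7.71 × (724 − 16.4) × 8.10 / 3070 = 9.313 m³.

V ≈ 9.31 m³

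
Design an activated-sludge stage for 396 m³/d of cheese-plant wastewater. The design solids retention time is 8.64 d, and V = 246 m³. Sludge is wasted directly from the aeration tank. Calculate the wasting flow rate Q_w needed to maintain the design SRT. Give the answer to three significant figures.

Wasting from the aeration tank: Q_w = V / θ_c = 246.0 / 8.64 = 28.47 m³/d.

Q_w ≈ 28.5 m³/d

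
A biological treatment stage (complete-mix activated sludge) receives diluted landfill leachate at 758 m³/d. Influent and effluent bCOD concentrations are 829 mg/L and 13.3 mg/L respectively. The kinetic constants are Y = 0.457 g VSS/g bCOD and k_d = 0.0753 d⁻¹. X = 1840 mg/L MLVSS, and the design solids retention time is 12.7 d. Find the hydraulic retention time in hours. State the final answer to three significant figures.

τ ≈ 31.6 h

Rearranging the biomass balance for a CMAS with decay, V = Y·Q·ΔS·θ_c / [X·(1+k_d θ_c)] = 0.457 × 758 × (829 − 13.3) × 12.7 / [1840 × (1 + 0.0753 × 12.7)] = 3.59×10^6 / 3600 = 996.9 m³.
τ = V/Q = 996.9/758 = 1.315 d, or 31.57 h.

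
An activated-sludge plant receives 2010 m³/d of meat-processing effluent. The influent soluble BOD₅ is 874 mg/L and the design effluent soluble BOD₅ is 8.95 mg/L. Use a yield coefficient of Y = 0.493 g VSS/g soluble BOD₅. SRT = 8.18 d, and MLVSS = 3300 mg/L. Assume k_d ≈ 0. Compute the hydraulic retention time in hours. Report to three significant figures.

τ ≈ 25.4 h

Biomass mass balance (decay neglected): V·X = Y·Q·(S₀ − S)·θ_c, so V = 0.493 × 2010 × (874 − 8.95) × 8.18 / 3300 = 2125 m³.
τ = V/Q = 2125/2010 = 1.057 d, or 25.37 h.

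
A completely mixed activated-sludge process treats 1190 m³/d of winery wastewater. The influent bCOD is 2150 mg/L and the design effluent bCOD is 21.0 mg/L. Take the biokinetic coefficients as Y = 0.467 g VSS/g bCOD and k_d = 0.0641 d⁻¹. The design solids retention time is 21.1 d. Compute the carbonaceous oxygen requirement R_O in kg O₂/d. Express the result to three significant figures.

Correct the yield for decay: Y_obs = Y/(1 + k_d θ_c) = 0.467 / (1 + 0.0641 × 21.1) = 0.467 / 2.353 = 0.1985.
Mass of bCOD removed per day: Q(S₀ − S) = 1190 × 2129 g/m³ = 2534 kg/d.
Biomass synthesised: P_X = Y_obs × 2534 = 502.9 kg VSS/d.
R_O = Q·ΔS − 1.42 P_X = 2534 − 714.2 = 1819 kg O₂/d.

R_O ≈ 1820 kg O₂/d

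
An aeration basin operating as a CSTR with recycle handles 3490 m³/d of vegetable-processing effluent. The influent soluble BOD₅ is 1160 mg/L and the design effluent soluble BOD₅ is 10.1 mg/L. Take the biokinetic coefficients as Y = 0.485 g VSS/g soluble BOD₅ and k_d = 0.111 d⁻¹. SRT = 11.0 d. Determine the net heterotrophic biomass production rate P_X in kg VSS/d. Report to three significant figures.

Observed yield with endogenous decay: Y_obs = Y / (1 + k_d·θ_c) = 0.485 / (1 + 0.111 × 11.0) = 0.485 / 2.221 = 0.2184 g VSS/g soluble BOD₅.
Mass of soluble BOD₅ removed per day: Q(S₀ − S) = 3490 × 1150 g/m³ = 4013 kg/d.
Biomass produced: P_X = Y_obs·Q·ΔS = 0.2184 × 4013 ≈ 876.4 kg VSS/d.

P_X ≈ 876 kg VSS/d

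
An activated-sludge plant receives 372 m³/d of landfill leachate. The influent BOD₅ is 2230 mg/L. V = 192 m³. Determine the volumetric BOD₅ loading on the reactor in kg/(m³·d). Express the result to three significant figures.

L_v ≈ 4.32 kg BOD₅/(m³·d)

L_v = Q S₀ / V = 372 × 2230 × 10⁻³ / 192.0 = 4.321 kg/(m³·d).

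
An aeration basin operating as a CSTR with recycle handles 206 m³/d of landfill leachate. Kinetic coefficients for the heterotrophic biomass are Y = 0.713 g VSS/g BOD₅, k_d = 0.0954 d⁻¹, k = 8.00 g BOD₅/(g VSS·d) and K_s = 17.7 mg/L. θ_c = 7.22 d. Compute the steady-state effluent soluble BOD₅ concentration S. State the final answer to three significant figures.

S ≈ 0.757 mg/L

Effluent substrate depends only on kinetics and SRT: S = K_s(1 + k_d θ_c) / [θ_c(Yk − k_d) − 1] = 17.7 × (1 + 0.0954 × 7.22) / [7.22 × (0.713 × 8.00 − 0.0954) − 1] = 29.89 / 39.49 = 0.7569 mg/L.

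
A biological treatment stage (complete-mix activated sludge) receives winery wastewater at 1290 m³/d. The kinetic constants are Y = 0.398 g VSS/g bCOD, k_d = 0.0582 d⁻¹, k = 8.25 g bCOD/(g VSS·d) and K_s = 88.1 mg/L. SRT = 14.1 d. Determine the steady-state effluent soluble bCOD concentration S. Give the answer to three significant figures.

For a completely mixed reactor with recycle the Lawrence–McCarty relation gives S = K_s·(1 + k_d·θ_c) / [θ_c·(Y·k − k_d) − 1] = 88.1 × (1 + 0.0582 × 14.1) / [14.1 × (0.398 × 8.25 − 0.0582) − 1] = 160.4 / 44.48 = 3.606 mg/L.

S ≈ 3.61 mg/L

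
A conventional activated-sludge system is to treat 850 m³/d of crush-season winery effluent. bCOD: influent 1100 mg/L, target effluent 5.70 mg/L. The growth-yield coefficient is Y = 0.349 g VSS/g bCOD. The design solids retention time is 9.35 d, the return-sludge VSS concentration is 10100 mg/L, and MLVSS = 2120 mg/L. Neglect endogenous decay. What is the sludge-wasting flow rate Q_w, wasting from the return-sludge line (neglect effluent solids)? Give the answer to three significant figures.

With k_d = 0 the design equation reduces to V = Y Q (S₀−S) θ_c / X = 0.349 × 850 × (1100 − 5.70) × 9.35 / 2120 = 1432 m³.
Wasting from the return line (neglecting effluent solids): Q_w = V·X / (θ_c·X_r) = 1432 × 2120 / (9.35 × 10100) = 32.14 m³/d.

Q_w ≈ 32.1 m³/d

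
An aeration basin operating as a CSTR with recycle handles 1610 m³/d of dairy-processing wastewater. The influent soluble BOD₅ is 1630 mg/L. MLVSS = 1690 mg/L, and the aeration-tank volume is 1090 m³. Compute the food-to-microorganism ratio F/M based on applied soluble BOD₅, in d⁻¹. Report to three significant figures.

F/M = Q·S₀ / (V·X) = 1610 × 1630 / (1090 × 1690) = 1.425 g soluble BOD₅·(g VSS·d)⁻¹.

F/M ≈ 1.42 d⁻¹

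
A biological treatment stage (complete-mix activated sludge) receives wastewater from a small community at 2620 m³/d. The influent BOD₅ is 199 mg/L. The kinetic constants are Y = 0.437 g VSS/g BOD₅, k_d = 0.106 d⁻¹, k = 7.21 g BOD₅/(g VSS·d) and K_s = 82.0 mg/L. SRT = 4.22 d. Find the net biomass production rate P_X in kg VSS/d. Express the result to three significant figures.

For a completely mixed reactor with recycle the Lawrence–McCarty relation gives S = K_s·(1 + k_d·θ_c) / [θ_c·(Y·k − k_d) − 1] = 82.0 × (1 + 0.106 × 4.22) / [4.22 × (0.437 × 7.21 − 0.106) − 1] = 118.7 / 11.85 = 10.02 mg/L.
The observed yield is Y_obs = Y/(1 + k_d·θ_c) = 0.437 / (1 + 0.106 × 4.22) = 0.437 / 1.447 = 0.3019 g VSS per g BOD₅ removed.
Mass of BOD₅ removed per day: Q(S₀ − S) = 2620 × 189.0 g/m³ = 495.2 kg/d.
P_X = Y_obs · Q(S₀ − S) = 0.3019 × 495.2 = 149.5 kg VSS/d.

P_X ≈ 150 kg VSS/d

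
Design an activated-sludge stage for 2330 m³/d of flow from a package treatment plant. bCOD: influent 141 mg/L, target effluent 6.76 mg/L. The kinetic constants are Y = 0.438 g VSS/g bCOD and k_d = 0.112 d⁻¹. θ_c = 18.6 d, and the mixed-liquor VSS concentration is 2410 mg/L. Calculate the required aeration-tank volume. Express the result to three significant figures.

V ≈ 343 m³

From the SRT design equation V = Y Q (S₀−S) θ_c / [X (1 + k_d θ_c)] = 0.438 × 2330 × (141 − 6.76) × 18.6 / [2410 × (1 + 0.112 × 18.6)] = 2.55×10^6 / 7431 = 342.9 m³.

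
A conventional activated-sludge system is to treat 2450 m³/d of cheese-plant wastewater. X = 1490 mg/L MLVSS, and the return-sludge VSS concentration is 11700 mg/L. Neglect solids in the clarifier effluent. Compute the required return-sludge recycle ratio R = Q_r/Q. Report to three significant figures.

R ≈ 0.146

Solids balance on the clarifier gives (1+R)X = R·X_r, so R = X/(X_r − X) = 1490 / (11700 − 1490) = 0.1459.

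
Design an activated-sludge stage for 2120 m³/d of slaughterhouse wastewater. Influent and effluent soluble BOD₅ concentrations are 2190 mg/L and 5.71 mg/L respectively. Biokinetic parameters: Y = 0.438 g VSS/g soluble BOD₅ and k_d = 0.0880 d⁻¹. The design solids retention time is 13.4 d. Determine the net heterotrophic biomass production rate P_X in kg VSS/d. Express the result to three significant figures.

P_X ≈ 931 kg VSS/d

Y_obs = Y / (1 + k_d θ_c) = 0.438 / (1 + 0.0880 × 13.4) = 0.438 / 2.179 = 0.2010.
ΔS = 2190 − 5.71 = 2184 mg/L, so the substrate removal rate is 2120 × 2184/1000 = 4631 kg soluble BOD₅/d.
Net biomass production P_X = Y_obs × Q·(S₀ − S) = 0.2010 × 4631 = 930.7 kg VSS/d.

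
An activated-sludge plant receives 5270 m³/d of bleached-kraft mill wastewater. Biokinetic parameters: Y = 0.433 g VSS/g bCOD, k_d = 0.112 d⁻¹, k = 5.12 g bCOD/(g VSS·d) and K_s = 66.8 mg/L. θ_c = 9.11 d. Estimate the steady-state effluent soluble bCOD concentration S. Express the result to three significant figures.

For a completely mixed reactor with recycle the Lawrence–McCarty relation gives S = K_s·(1 + k_d·θ_c) / [θ_c·(Y·k − k_d) − 1] = 66.8 × (1 + 0.112 × 9.11) / [9.11 × (0.433 × 5.12 − 0.112) − 1] = 135.0 / 18.18 = 7.425 mg/L.

S ≈ 7.42 mg/L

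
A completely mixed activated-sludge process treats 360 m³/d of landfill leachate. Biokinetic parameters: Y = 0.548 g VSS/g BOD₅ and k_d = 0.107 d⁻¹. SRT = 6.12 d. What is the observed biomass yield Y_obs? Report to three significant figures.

Y_obs ≈ 0.331 g VSS/g BOD₅

Y_obs = Y / (1 + k_d θ_c) = 0.548 / (1 + 0.107 × 6.12) = 0.548 / 1.655 = 0.3311.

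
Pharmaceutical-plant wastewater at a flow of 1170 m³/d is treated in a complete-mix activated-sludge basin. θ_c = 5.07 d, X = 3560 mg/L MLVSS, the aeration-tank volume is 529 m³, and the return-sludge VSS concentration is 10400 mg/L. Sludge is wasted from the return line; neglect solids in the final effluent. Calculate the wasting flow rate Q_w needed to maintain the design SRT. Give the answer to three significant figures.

Q_w ≈ 35.7 m³/d

θ_c = V·X/(Q_w·X_r) when wasting from the recycle, so Q_w = V·X/(θ_c·X_r) = 529.0 × 3560 / (5.07 × 10400) = 35.72 m³/d.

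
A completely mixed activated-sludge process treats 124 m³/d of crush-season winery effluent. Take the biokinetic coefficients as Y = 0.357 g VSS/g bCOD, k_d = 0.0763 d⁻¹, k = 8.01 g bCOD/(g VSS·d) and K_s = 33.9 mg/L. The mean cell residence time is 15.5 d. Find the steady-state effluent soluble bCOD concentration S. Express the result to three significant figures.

S ≈ 1.76 mg/L

Effluent substrate depends only on kinetics and SRT: S = K_s(1 + k_d θ_c) / [θ_c(Yk − k_d) − 1] = 33.9 × (1 + 0.0763 × 15.5) / [15.5 × (0.357 × 8.01 − 0.0763) − 1] = 73.99 / 42.14 = 1.756 mg/L.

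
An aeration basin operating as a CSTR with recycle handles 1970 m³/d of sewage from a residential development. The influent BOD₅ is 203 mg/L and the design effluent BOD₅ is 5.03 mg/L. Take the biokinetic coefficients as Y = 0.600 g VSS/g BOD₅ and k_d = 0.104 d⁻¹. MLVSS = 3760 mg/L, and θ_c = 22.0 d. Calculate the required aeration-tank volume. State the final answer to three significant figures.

Steady-state biomass mass balance: V·X·(1 + k_d·θ_c) = Y·Q·(S₀ − S)·θ_c, so V = 0.600 × 1970 × (203 − 5.03) × 22.0 / [3760 × (1 + 0.104 × 22.0)] = 5.15×10^6 / 12363 = 416.4 m³.

V ≈ 416 m³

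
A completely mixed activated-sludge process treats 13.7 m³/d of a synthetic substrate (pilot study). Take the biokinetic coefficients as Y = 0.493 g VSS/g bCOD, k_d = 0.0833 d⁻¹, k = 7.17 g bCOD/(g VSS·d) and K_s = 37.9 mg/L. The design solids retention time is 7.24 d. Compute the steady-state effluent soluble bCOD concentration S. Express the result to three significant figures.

Effluent substrate depends only on kinetics and SRT: S = K_s(1 + k_d θ_c) / [θ_c(Yk − k_d) − 1] = 37.9 × (1 + 0.0833 × 7.24) / [7.24 × (0.493 × 7.17 − 0.0833) − 1] = 60.76 / 23.99 = 2.533 mg/L.

S ≈ 2.53 mg/L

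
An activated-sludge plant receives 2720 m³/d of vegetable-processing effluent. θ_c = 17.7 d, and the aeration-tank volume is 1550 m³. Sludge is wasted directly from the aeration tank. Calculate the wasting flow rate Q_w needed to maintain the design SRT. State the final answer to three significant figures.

Q_w ≈ 87.6 m³/d

With mixed-liquor wasting, θ_c = V/Q_w, so Q_w = V/θ_c = 1550/17.7 = 87.57 m³/d.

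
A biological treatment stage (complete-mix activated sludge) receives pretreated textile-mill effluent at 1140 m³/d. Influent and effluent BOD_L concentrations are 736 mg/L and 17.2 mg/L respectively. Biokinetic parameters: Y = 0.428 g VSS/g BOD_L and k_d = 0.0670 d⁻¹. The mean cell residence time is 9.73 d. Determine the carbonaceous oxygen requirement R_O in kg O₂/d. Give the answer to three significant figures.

Observed yield with endogenous decay: Y_obs = Y / (1 + k_d·θ_c) = 0.428 / (1 + 0.0670 × 9.73) = 0.428 / 1.652 = 0.2591 g VSS/g BOD_L.
ΔS = 736 − 17.2 = 718.8 mg/L, so the substrate removal rate is 1140 × 718.8/1000 = 819.4 kg BOD_L/d.
Biomass synthesised: P_X = Y_obs × 819.4 = 212.3 kg VSS/d.
Carbonaceous O₂ demand = substrate oxidised − cell-mass equivalent = 819.4 − 1.42 × 212.3 = 518.0 kg O₂/d.

R_O ≈ 518 kg O₂/d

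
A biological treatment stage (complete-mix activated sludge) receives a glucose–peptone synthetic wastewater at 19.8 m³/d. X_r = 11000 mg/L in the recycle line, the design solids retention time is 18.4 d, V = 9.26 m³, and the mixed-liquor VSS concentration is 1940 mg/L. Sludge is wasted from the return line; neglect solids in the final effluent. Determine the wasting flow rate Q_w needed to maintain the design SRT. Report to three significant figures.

Q_w ≈ 0.0888 m³/d

Q_w = (V·X)/(θ_c X_r) = 9.260 × 1940 / (18.4 × 11000) = 0.08876 m³/d.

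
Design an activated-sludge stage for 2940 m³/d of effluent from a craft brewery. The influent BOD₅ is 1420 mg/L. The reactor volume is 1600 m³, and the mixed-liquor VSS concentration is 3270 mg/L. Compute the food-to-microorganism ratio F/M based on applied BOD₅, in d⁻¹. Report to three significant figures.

F/M ≈ 0.798 d⁻¹

F/M = applied load / biomass = Q·S₀/(V·X) = 2940 × 1420 / (1600 × 3270) = 0.7979 d⁻¹.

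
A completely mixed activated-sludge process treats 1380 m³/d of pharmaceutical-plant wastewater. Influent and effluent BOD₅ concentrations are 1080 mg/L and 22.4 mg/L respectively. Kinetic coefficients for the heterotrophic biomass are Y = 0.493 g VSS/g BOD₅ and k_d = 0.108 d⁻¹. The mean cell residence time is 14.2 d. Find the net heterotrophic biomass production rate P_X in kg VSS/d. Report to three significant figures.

Correct the yield for decay: Y_obs = Y/(1 + k_d θ_c) = 0.493 / (1 + 0.108 × 14.2) = 0.493 / 2.534 = 0.1946.
Substrate removed = Q·(S₀ − S) = 1380 m³/d × (1080 − 22.4) g/m³ = 1.46×10^6 g/d = 1459 kg/d.
P_X = Y_obs · Q(S₀ − S) = 0.1946 × 1459 = 284.0 kg VSS/d.

P_X ≈ 284 kg VSS/d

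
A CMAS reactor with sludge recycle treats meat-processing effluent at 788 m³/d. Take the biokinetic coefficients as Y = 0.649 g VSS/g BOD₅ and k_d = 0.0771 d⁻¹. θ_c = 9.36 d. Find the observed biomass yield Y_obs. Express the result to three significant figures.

Y_obs ≈ 0.377 g VSS/g BOD₅

Observed yield with endogenous decay: Y_obs = Y / (1 + k_d·θ_c) = 0.649 / (1 + 0.0771 × 9.36) = 0.649 / 1.722 = 0.3770 g VSS/g BOD₅.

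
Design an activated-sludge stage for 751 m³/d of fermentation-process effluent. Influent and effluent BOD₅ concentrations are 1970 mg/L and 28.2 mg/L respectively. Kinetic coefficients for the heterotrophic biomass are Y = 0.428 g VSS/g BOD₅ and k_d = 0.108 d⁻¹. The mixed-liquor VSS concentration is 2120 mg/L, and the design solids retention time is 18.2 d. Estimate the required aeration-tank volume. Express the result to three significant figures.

V ≈ 1810 m³

From the SRT design equation V = Y Q (S₀−S) θ_c / [X (1 + k_d θ_c)] = 0.428 × 751 × (1970 − 28.2) × 18.2 / [2120 × (1 + 0.108 × 18.2)] = 1.14×10^7 / 6287 = 1807 m³.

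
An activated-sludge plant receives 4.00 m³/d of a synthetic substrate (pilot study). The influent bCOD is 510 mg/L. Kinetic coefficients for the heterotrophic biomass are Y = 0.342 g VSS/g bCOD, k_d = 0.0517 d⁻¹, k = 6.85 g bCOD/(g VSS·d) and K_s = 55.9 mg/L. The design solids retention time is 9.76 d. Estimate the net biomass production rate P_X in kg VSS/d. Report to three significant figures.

Effluent substrate depends only on kinetics and SRT: S = K_s(1 + k_d θ_c) / [θ_c(Yk − k_d) − 1] = 55.9 × (1 + 0.0517 × 9.76) / [9.76 × (0.342 × 6.85 − 0.0517) − 1] = 84.11 / 21.36 = 3.938 mg/L.
The observed yield is Y_obs = Y/(1 + k_d·θ_c) = 0.342 / (1 + 0.0517 × 9.76) = 0.342 / 1.505 = 0.2273 g VSS per g bCOD removed.
ΔS = 510 − 3.94 = 506.1 mg/L, so the substrate removal rate is 4.00 × 506.1/1000 = 2.024 kg bCOD/d.
P_X = Y_obs · Q(S₀ − S) = 0.2273 × 2.024 = 0.4601 kg VSS/d.

P_X ≈ 0.460 kg VSS/d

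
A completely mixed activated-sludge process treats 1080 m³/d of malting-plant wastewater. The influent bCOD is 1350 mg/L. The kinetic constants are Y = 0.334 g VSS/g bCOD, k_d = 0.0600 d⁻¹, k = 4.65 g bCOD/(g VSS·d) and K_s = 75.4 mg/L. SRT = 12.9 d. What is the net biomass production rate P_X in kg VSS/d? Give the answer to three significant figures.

P_X ≈ 273 kg VSS/d

From the Monod/SRT balance for a CMAS, S = K_s·(1+k_d θ_c)/[θ_c·(Y k − k_d) − 1] = 75.4 × (1 + 0.0600 × 12.9) / [12.9 × (0.334 × 4.65 − 0.0600) − 1] = 133.8 / 18.26 = 7.325 mg/L.
The observed yield is Y_obs = Y/(1 + k_d·θ_c) = 0.334 / (1 + 0.0600 × 12.9) = 0.334 / 1.774 = 0.1883 g VSS per g bCOD removed.
ΔS = 1350 − 7.32 = 1343 mg/L, so the substrate removal rate is 1080 × 1343/1000 = 1450 kg bCOD/d.
Biomass produced: P_X = Y_obs·Q·ΔS = 0.1883 × 1450 ≈ 273.0 kg VSS/d.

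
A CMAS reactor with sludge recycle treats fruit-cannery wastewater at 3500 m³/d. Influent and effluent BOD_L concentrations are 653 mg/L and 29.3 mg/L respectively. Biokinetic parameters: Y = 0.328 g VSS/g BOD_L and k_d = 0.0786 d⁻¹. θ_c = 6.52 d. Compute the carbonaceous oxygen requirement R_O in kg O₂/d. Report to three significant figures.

Y_obs = Y / (1 + k_d θ_c) = 0.328 / (1 + 0.0786 × 6.52) = 0.328 / 1.512 = 0.2169.
Q·(S₀ − S) = 3500 × (653 − 29.3) × 10⁻³ = 2183 kg/d removed.
P_X = Y_obs·Q·(S₀ − S) = 0.2169 × 2183 = 473.4 kg VSS/d.
R_O = Q·(S₀ − S) − 1.42·P_X = 2183 − 1.42 × 473.4 = 1511 kg O₂/d.

R_O ≈ 1510 kg O₂/d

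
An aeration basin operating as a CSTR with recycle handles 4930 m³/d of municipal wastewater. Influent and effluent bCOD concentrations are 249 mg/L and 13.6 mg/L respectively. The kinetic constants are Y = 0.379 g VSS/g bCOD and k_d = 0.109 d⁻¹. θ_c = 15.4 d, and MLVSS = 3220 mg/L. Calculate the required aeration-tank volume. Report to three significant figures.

V ≈ 785 m³

Steady-state biomass mass balance: V·X·(1 + k_d·θ_c) = Y·Q·(S₀ − S)·θ_c, so V = 0.379 × 4930 × (249 − 13.6) × 15.4 / [3220 × (1 + 0.109 × 15.4)] = 6.77×10^6 / 8625 = 785.3 m³.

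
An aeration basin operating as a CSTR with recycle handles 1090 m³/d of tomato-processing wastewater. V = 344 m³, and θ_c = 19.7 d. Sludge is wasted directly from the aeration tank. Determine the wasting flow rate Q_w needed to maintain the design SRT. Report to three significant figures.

Q_w ≈ 17.5 m³/d

With mixed-liquor wasting, θ_c = V/Q_w, so Q_w = V/θ_c = 344.0/19.7 = 17.46 m³/d.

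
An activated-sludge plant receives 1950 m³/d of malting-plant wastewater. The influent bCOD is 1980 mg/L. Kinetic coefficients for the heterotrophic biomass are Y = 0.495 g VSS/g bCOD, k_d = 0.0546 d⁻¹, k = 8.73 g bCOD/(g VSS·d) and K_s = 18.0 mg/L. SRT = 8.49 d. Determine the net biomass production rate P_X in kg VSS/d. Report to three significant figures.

P_X ≈ 1310 kg VSS/d

For a completely mixed reactor with recycle the Lawrence–McCarty relation gives S = K_s·(1 + k_d·θ_c) / [θ_c·(Y·k − k_d) − 1] = 18.0 × (1 + 0.0546 × 8.49) / [8.49 × (0.495 × 8.73 − 0.0546) − 1] = 26.34 / 35.22 = 0.7479 mg/L.
The observed yield is Y_obs = Y/(1 + k_d·θ_c) = 0.495 / (1 + 0.0546 × 8.49) = 0.495 / 1.464 = 0.3382 g VSS per g bCOD removed.
Mass of bCOD removed per day: Q(S₀ − S) = 1950 × 1979 g/m³ = 3860 kg/d.
Net biomass production P_X = Y_obs × Q·(S₀ − S) = 0.3382 × 3860 = 1305 kg VSS/d.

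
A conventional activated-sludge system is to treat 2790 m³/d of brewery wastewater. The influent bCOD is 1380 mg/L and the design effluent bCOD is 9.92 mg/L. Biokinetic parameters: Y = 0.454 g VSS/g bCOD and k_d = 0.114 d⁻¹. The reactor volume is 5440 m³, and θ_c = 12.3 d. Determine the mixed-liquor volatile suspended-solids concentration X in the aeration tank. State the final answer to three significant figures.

X ≈ 1630 mg/L

X = Y·Q·ΔS·θ_c / [V·(1 + k_d θ_c)] = 0.454 × 2790 × (1380 − 9.92) × 12.3 / [5440 × (1 + 0.114 × 12.3)] = 1633 mg/L.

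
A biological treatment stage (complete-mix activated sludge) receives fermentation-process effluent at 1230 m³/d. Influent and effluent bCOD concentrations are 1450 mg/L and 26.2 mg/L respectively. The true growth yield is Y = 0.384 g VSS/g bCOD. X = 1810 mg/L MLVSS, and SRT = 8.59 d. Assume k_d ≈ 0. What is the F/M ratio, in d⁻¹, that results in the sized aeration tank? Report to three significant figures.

F/M ≈ 0.309 d⁻¹

With k_d = 0 the design equation reduces to V = Y Q (S₀−S) θ_c / X = 0.384 × 1230 × (1450 − 26.2) × 8.59 / 1810 = 3192 m³.
F/M = Q·S₀ / (V·X) = 1230 × 1450 / (3192 × 1810) = 0.3087 g bCOD·(g VSS·d)⁻¹.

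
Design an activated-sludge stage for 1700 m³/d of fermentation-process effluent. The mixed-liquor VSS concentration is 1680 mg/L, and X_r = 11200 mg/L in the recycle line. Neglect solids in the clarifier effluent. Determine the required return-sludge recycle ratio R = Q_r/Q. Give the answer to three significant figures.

Mass balance around the secondary clarifier (neglecting effluent solids): R = X / (X_r − X) = 1680 / (11200 − 1680) = 0.1765.

R ≈ 0.176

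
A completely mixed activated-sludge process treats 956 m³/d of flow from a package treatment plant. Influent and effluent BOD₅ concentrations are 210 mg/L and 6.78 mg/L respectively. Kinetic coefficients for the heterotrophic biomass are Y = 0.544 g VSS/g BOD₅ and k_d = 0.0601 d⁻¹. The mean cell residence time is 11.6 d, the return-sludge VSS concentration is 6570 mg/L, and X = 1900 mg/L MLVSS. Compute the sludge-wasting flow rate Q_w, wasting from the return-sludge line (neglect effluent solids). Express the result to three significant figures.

Q_w ≈ 9.48 m³/d

Steady-state biomass mass balance: V·X·(1 + k_d·θ_c) = Y·Q·(S₀ − S)·θ_c, so V = 0.544 × 956 × (210 − 6.78) × 11.6 / [1900 × (1 + 0.0601 × 11.6)] = 1.23×10^6 / 3225 = 380.2 m³.
Q_w = (V·X)/(θ_c X_r) = 380.2 × 1900 / (11.6 × 6570) = 9.478 m³/d.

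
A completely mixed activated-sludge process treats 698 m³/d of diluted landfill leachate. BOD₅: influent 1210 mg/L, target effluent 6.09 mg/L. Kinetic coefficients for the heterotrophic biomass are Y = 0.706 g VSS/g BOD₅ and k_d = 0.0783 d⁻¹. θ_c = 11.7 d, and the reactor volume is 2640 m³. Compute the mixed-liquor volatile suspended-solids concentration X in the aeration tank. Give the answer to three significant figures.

Solving the biomass balance for X: X = Y Q (S₀−S) θ_c / [V (1+k_d θ_c)] = 0.706 × 698 × (1210 − 6.09) × 11.7 / [2640 × (1 + 0.0783 × 11.7)] = 1372 mg/L.

X ≈ 1370 mg/L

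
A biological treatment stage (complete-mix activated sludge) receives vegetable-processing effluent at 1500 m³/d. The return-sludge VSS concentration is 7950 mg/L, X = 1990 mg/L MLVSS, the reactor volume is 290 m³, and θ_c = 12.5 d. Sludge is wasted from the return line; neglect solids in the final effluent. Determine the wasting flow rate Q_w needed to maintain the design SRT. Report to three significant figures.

θ_c = V·X/(Q_w·X_r) when wasting from the recycle, so Q_w = V·X/(θ_c·X_r) = 290.0 × 1990 / (12.5 × 7950) = 5.807 m³/d.

Q_w ≈ 5.81 m³/d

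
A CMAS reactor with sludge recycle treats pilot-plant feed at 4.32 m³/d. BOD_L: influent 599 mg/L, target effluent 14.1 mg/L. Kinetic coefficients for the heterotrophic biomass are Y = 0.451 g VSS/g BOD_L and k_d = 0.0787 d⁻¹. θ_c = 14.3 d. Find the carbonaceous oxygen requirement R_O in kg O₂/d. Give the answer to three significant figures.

R_O ≈ 1.77 kg O₂/d

Observed yield with endogenous decay: Y_obs = Y / (1 + k_d·θ_c) = 0.451 / (1 + 0.0787 × 14.3) = 0.451 / 2.125 = 0.2122 g VSS/g BOD_L.
Q·(S₀ − S) = 4.32 × (599 − 14.1) × 10⁻³ = 2.527 kg/d removed.
Biomass synthesised: P_X = Y_obs × 2.527 = 0.5362 kg VSS/d.
R_O = Q·ΔS − 1.42 P_X = 2.527 − 0.7614 = 1.765 kg O₂/d.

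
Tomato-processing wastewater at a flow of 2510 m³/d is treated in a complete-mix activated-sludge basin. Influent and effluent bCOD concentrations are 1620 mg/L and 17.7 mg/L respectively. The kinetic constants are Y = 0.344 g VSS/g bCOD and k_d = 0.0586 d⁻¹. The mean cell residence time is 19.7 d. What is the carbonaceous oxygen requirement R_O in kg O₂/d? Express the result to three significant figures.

Y_obs = Y / (1 + k_d θ_c) = 0.344 / (1 + 0.0586 × 19.7) = 0.344 / 2.154 = 0.1597.
Mass of bCOD removed per day: Q(S₀ − S) = 2510 × 1602 g/m³ = 4022 kg/d.
P_X = Y_obs·Q·(S₀ − S) = 0.1597 × 4022 = 642.2 kg VSS/d.
R_O = Q·ΔS − 1.42 P_X = 4022 − 911.9 = 3110 kg O₂/d.

R_O ≈ 3110 kg O₂/d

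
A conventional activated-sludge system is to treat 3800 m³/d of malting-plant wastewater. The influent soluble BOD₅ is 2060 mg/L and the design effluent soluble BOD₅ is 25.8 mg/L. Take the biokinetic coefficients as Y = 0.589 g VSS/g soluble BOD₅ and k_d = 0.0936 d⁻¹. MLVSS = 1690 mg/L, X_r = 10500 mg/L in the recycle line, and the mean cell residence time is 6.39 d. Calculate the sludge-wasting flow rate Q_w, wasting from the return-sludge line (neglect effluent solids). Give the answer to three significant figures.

Q_w ≈ 271 m³/d

Rearranging the biomass balance for a CMAS with decay, V = Y·Q·ΔS·θ_c / [X·(1+k_d θ_c)] = 0.589 × 3800 × (2060 − 25.8) × 6.39 / [1690 × (1 + 0.0936 × 6.39)] = 2.91×10^7 / 2701 = 10772 m³.
θ_c = V·X/(Q_w·X_r) when wasting from the recycle, so Q_w = V·X/(θ_c·X_r) = 10772 × 1690 / (6.39 × 10500) = 271.3 m³/d.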